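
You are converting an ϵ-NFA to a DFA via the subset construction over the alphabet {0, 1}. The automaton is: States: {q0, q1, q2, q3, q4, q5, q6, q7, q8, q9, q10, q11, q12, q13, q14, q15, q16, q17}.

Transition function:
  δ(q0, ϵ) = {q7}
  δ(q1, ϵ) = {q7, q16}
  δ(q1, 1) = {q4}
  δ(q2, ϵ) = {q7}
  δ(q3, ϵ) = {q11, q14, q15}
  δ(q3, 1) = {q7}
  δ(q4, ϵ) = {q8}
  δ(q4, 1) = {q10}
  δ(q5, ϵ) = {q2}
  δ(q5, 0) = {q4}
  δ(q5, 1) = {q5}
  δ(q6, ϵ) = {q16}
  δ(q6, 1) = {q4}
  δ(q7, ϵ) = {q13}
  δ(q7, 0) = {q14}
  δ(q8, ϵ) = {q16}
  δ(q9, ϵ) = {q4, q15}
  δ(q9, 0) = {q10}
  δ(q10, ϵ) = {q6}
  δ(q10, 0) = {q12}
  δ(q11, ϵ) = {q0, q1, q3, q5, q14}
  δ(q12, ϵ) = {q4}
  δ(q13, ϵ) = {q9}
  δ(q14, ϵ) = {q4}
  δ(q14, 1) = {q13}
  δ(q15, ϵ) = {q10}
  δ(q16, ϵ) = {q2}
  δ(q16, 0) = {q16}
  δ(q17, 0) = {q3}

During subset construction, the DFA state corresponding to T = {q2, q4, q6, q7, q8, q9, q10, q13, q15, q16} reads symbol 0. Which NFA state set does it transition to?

q7 on 0 → {q14}.
q9 on 0 → {q10}.
q10 on 0 → {q12}.
q16 on 0 → {q16}.
No 0-transition from q2, q4, q6, q8, q13, q15.
Union after reading 0: {q10, q12, q14, q16}.
Now take the ϵ-closure:
From q10 via ϵ: add q6.
From q12 via ϵ: add q4.
From q16 via ϵ: add q2.
From q2 via ϵ: add q7.
From q4 via ϵ: add q8.
From q7 via ϵ: add q13.
From q13 via ϵ: add q9.
From q9 via ϵ: add q15.
No new states can be added; the closed set is {q2, q4, q6, q7, q8, q9, q10, q12, q13, q14, q15, q16}.

{q2, q4, q6, q7, q8, q9, q10, q12, q13, q14, q15, q16}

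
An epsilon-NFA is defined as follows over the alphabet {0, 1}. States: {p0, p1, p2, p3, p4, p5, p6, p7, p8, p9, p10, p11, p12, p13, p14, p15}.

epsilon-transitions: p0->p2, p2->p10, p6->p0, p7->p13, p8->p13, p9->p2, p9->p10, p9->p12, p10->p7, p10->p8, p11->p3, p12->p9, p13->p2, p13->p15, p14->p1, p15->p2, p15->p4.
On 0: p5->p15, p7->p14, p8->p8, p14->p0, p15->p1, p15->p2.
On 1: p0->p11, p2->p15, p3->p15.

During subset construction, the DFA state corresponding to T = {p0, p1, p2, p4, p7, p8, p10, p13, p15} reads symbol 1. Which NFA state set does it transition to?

p0 on 1 → {p11}.
p2 on 1 → {p15}.
No 1-transition from p1, p4, p7, p8, p10, p13, p15.
Union after reading 1: {p11, p15}.
Now take the epsilon-closure:
From p11 via epsilon: add p3.
From p15 via epsilon: add p2, p4.
From p2 via epsilon: add p10.
From p10 via epsilon: add p7, p8.
From p7 via epsilon: add p13.
No new states can be added; the closed set is {p2, p3, p4, p7, p8, p10, p11, p13, p15}.

{p2, p3, p4, p7, p8, p10, p11, p13, p15}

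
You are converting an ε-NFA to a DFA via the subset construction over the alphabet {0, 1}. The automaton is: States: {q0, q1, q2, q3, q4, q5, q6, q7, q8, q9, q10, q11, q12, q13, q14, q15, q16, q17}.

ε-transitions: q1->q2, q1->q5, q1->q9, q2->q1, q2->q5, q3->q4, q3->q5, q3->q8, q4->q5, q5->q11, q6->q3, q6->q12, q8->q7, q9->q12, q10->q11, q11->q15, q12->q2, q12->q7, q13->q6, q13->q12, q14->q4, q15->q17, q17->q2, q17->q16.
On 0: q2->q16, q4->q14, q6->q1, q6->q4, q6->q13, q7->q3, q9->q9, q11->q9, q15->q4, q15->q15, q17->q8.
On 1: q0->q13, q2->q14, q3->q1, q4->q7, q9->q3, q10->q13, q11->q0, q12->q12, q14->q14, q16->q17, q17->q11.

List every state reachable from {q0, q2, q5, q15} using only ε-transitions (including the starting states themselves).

{q0, q1, q2, q5, q7, q9, q11, q12, q15, q16, q17}

Start with {q0, q2, q5, q15}.
From q2 via ε: add q1.
From q5 via ε: add q11.
From q15 via ε: add q17.
From q1 via ε: add q9.
From q17 via ε: add q16.
From q9 via ε: add q12.
From q12 via ε: add q7.
No new states can be added; the closed set is {q0, q1, q2, q5, q7, q9, q11, q12, q15, q16, q17}.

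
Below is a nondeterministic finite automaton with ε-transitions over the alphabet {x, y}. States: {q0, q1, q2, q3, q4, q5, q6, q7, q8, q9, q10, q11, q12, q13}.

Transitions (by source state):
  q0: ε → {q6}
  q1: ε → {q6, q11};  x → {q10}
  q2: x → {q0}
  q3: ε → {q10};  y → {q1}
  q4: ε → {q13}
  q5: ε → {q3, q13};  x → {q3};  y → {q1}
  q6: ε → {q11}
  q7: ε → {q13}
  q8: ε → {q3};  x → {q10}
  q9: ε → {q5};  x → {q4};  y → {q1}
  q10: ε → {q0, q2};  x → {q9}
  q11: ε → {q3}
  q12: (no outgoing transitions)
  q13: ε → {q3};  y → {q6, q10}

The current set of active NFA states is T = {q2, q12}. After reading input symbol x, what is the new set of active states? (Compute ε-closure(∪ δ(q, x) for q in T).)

q2 on x → {q0}.
No x-transition from q12.
Union after reading x: {q0}.
Now take the ε-closure:
From q0 via ε: add q6.
From q6 via ε: add q11.
From q11 via ε: add q3.
From q3 via ε: add q10.
From q10 via ε: add q2.
No new states can be added; the closed set is {q0, q2, q3, q6, q10, q11}.

{q0, q2, q3, q6, q10, q11}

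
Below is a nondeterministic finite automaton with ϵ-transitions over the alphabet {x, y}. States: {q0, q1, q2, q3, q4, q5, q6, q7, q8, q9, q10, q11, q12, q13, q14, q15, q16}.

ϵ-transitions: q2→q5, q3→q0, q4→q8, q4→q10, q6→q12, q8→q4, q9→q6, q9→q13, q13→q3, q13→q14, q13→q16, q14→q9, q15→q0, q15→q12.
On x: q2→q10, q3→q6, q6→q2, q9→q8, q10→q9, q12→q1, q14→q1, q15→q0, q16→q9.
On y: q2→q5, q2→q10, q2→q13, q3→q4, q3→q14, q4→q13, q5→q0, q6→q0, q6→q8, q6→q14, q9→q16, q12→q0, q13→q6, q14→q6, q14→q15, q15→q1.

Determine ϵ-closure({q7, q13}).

Start with {q7, q13}.
From q13 via ϵ: add q3, q14, q16.
From q3 via ϵ: add q0.
From q14 via ϵ: add q9.
From q9 via ϵ: add q6.
From q6 via ϵ: add q12.
No new states can be added; the closed set is {q0, q3, q6, q7, q9, q12, q13, q14, q16}.

{q0, q3, q6, q7, q9, q12, q13, q14, q16}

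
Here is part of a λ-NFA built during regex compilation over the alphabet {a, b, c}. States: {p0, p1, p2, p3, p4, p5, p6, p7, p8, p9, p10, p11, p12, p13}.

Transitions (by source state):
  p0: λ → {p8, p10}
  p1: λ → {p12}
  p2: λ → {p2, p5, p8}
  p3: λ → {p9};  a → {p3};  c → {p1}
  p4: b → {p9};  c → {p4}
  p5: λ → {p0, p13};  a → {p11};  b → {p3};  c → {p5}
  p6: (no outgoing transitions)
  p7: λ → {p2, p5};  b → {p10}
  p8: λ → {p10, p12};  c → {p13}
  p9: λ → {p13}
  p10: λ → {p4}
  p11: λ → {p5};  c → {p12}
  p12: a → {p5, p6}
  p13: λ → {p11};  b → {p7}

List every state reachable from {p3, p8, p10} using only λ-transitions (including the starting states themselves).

{p0, p3, p4, p5, p8, p9, p10, p11, p12, p13}

Start with {p3, p8, p10}.
From p3 via λ: add p9.
From p8 via λ: add p12.
From p10 via λ: add p4.
From p9 via λ: add p13.
From p13 via λ: add p11.
From p11 via λ: add p5.
From p5 via λ: add p0.
No new states can be added; the closed set is {p0, p3, p4, p5, p8, p9, p10, p11, p12, p13}.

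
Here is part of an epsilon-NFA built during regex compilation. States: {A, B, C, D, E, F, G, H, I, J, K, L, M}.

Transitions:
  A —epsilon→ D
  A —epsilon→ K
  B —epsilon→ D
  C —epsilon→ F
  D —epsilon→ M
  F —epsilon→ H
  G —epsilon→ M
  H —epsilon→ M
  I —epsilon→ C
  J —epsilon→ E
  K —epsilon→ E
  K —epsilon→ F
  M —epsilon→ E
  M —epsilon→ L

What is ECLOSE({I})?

{C, E, F, H, I, L, M}

Start with {I}.
From I via epsilon: add C.
From C via epsilon: add F.
From F via epsilon: add H.
From H via epsilon: add M.
From M via epsilon: add E, L.
No new states can be added; the closed set is {C, E, F, H, I, L, M}.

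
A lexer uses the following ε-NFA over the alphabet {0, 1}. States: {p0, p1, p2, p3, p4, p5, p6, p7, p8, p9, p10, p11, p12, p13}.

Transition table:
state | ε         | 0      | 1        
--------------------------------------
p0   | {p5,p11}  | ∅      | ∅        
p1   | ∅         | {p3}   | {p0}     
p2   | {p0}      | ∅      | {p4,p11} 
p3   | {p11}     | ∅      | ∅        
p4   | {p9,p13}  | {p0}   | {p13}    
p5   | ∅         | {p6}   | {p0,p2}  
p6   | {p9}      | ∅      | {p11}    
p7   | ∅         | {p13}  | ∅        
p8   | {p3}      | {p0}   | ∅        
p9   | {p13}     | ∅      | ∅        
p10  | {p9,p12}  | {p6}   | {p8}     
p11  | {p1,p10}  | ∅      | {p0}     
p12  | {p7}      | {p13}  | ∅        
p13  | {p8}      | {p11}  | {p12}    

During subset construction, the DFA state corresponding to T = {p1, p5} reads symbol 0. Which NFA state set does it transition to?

{p1, p3, p6, p7, p8, p9, p10, p11, p12, p13}

p1 on 0 → {p3}.
p5 on 0 → {p6}.
Union after reading 0: {p3, p6}.
Now take the ε-closure:
From p3 via ε: add p11.
From p6 via ε: add p9.
From p9 via ε: add p13.
From p11 via ε: add p1, p10.
From p10 via ε: add p12.
From p13 via ε: add p8.
From p12 via ε: add p7.
No new states can be added; the closed set is {p1, p3, p6, p7, p8, p9, p10, p11, p12, p13}.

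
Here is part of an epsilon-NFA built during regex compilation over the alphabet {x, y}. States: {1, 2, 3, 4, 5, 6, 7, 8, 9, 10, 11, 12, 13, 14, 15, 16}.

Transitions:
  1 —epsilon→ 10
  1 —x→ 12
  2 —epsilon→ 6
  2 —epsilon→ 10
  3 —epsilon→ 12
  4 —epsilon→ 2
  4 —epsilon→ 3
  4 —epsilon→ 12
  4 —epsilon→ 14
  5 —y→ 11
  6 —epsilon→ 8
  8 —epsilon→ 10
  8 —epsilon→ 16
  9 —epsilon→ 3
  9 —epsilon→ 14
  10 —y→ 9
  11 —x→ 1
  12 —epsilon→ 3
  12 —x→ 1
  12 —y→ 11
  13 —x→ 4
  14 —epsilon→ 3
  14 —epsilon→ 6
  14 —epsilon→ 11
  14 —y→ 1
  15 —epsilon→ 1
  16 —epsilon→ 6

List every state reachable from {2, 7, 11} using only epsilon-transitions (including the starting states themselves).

{2, 6, 7, 8, 10, 11, 16}

Start with {2, 7, 11}.
From 2 via epsilon: add 6, 10.
From 6 via epsilon: add 8.
From 8 via epsilon: add 16.
No new states can be added; the closed set is {2, 6, 7, 8, 10, 11, 16}.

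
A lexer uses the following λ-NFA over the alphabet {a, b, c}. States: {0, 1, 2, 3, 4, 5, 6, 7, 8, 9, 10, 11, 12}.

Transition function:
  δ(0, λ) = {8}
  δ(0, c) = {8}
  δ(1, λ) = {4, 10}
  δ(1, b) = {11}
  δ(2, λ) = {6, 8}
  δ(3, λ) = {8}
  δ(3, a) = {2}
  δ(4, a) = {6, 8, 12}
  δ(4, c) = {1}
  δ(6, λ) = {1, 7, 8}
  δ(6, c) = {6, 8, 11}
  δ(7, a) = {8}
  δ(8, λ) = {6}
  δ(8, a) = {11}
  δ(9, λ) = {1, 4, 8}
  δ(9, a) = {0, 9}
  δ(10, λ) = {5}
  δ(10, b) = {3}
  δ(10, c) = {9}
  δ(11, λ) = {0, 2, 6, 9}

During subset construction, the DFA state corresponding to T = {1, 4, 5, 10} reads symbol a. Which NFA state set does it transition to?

4 on a → {6, 8, 12}.
No a-transition from 1, 5, 10.
Union after reading a: {6, 8, 12}.
Now take the λ-closure:
From 6 via λ: add 1, 7.
From 1 via λ: add 4, 10.
From 10 via λ: add 5.
No new states can be added; the closed set is {1, 4, 5, 6, 7, 8, 10, 12}.

{1, 4, 5, 6, 7, 8, 10, 12}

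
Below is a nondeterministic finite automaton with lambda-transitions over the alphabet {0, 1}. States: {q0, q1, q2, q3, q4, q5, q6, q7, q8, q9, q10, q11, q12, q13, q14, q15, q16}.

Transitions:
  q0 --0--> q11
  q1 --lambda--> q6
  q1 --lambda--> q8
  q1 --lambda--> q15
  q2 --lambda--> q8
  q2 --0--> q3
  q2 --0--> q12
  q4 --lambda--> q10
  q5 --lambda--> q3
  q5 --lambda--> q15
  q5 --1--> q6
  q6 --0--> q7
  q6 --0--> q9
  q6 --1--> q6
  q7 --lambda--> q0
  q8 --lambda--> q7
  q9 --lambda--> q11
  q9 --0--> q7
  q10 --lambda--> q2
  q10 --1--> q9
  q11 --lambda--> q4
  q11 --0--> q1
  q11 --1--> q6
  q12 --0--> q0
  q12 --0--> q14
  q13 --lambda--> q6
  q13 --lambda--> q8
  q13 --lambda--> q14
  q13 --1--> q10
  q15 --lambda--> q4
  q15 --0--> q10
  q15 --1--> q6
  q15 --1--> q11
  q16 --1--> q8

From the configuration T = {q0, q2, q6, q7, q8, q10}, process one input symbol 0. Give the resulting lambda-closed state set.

{q0, q2, q3, q4, q7, q8, q9, q10, q11, q12}

q0 on 0 → {q11}.
q2 on 0 → {q3, q12}.
q6 on 0 → {q7, q9}.
No 0-transition from q7, q8, q10.
Union after reading 0: {q3, q7, q9, q11, q12}.
Now take the lambda-closure:
From q7 via lambda: add q0.
From q11 via lambda: add q4.
From q4 via lambda: add q10.
From q10 via lambda: add q2.
From q2 via lambda: add q8.
No new states can be added; the closed set is {q0, q2, q3, q4, q7, q8, q9, q10, q11, q12}.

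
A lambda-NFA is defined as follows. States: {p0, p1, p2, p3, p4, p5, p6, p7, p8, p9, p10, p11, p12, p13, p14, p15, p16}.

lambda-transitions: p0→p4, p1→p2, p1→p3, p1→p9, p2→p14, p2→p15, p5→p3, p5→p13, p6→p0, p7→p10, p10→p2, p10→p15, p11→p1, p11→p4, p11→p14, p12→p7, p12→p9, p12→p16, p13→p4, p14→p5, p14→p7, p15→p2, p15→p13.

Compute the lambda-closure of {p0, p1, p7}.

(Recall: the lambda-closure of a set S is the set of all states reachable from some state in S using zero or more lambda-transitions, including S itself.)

{p0, p1, p2, p3, p4, p5, p7, p9, p10, p13, p14, p15}

Start with {p0, p1, p7}.
From p0 via lambda: add p4.
From p1 via lambda: add p2, p3, p9.
From p7 via lambda: add p10.
From p2 via lambda: add p14, p15.
From p14 via lambda: add p5.
From p15 via lambda: add p13.
No new states can be added; the closed set is {p0, p1, p2, p3, p4, p5, p7, p9, p10, p13, p14, p15}.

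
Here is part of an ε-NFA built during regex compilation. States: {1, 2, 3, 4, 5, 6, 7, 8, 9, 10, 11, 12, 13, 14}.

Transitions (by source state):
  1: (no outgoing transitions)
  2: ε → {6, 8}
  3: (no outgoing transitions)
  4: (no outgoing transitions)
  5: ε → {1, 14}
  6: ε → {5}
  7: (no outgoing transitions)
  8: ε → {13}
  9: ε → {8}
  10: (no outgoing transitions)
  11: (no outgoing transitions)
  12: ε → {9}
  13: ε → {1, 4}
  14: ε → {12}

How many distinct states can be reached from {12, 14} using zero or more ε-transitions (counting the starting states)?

Start with {12, 14}.
From 12 via ε: add 9.
From 9 via ε: add 8.
From 8 via ε: add 13.
From 13 via ε: add 1, 4.
ε-closure = {1, 4, 8, 9, 12, 13, 14}, which has 7 states.

7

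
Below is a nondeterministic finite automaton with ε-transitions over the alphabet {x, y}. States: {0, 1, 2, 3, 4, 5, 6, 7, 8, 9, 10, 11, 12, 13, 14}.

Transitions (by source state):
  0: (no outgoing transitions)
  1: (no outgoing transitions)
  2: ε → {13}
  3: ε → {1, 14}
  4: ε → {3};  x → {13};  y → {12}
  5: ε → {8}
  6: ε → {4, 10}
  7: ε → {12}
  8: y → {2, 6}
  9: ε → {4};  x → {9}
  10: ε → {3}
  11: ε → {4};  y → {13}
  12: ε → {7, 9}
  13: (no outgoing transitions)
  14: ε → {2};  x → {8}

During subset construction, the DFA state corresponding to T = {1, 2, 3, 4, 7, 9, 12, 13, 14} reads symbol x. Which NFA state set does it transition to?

{1, 2, 3, 4, 8, 9, 13, 14}

4 on x → {13}.
9 on x → {9}.
14 on x → {8}.
No x-transition from 1, 2, 3, 7, 12, 13.
Union after reading x: {8, 9, 13}.
Now take the ε-closure:
From 9 via ε: add 4.
From 4 via ε: add 3.
From 3 via ε: add 1, 14.
From 14 via ε: add 2.
No new states can be added; the closed set is {1, 2, 3, 4, 8, 9, 13, 14}.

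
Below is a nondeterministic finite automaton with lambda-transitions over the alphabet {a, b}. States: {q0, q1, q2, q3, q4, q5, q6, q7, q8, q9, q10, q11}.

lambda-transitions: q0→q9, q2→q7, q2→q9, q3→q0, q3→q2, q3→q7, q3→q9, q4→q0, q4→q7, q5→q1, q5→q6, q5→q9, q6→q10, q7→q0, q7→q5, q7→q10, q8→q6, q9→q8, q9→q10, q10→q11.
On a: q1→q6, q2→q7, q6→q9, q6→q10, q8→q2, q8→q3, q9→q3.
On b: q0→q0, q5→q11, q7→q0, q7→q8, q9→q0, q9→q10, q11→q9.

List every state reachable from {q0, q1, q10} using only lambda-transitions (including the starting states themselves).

Start with {q0, q1, q10}.
From q0 via lambda: add q9.
From q10 via lambda: add q11.
From q9 via lambda: add q8.
From q8 via lambda: add q6.
No new states can be added; the closed set is {q0, q1, q6, q8, q9, q10, q11}.

{q0, q1, q6, q8, q9, q10, q11}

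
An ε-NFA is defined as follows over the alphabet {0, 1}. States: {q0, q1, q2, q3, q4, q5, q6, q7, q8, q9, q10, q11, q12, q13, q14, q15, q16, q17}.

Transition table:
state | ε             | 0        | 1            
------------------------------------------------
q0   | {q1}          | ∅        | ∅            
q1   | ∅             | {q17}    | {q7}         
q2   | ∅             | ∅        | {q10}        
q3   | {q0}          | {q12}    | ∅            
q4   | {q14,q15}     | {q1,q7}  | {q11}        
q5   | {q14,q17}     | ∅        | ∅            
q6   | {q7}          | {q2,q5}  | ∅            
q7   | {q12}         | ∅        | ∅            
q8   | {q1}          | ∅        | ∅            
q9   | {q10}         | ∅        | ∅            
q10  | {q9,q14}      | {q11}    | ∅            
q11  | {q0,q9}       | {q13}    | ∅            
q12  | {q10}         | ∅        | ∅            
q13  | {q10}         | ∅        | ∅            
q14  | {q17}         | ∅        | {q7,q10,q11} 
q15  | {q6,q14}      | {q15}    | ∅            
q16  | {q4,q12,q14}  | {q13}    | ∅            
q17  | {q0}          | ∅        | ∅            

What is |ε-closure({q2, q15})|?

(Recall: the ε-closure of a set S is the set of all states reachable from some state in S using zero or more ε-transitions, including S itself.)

Start with {q2, q15}.
From q15 via ε: add q6, q14.
From q6 via ε: add q7.
From q14 via ε: add q17.
From q7 via ε: add q12.
From q17 via ε: add q0.
From q0 via ε: add q1.
From q12 via ε: add q10.
From q10 via ε: add q9.
ε-closure = {q0, q1, q2, q6, q7, q9, q10, q12, q14, q15, q17}, which has 11 states.

11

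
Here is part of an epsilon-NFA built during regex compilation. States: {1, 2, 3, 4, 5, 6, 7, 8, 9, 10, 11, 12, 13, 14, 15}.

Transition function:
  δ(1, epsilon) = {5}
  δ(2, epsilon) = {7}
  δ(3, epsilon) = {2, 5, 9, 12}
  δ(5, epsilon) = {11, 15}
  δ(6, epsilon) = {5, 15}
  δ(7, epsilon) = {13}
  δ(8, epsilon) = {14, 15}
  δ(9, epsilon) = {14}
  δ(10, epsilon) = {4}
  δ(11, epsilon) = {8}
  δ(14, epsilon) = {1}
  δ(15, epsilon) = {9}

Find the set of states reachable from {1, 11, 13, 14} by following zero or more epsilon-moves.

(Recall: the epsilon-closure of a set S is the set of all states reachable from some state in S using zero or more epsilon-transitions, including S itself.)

{1, 5, 8, 9, 11, 13, 14, 15}

Start with {1, 11, 13, 14}.
From 1 via epsilon: add 5.
From 11 via epsilon: add 8.
From 5 via epsilon: add 15.
From 15 via epsilon: add 9.
No new states can be added; the closed set is {1, 5, 8, 9, 11, 13, 14, 15}.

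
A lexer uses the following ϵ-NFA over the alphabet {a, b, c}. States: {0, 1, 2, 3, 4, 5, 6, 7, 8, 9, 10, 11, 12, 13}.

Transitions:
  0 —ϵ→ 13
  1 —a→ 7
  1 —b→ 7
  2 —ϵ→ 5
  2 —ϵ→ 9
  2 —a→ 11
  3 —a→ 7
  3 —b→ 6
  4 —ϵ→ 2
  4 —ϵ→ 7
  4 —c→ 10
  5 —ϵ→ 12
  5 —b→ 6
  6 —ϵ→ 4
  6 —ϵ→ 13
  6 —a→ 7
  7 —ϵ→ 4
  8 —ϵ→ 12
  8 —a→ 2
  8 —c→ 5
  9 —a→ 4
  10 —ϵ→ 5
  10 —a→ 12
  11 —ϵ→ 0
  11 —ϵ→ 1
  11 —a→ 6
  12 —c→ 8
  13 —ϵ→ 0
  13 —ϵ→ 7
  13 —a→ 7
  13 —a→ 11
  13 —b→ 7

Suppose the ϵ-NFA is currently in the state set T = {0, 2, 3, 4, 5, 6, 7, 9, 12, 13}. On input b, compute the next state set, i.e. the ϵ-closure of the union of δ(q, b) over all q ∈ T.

{0, 2, 4, 5, 6, 7, 9, 12, 13}

3 on b → {6}.
5 on b → {6}.
13 on b → {7}.
No b-transition from 0, 2, 4, 6, 7, 9, 12.
Union after reading b: {6, 7}.
Now take the ϵ-closure:
From 6 via ϵ: add 4, 13.
From 4 via ϵ: add 2.
From 13 via ϵ: add 0.
From 2 via ϵ: add 5, 9.
From 5 via ϵ: add 12.
No new states can be added; the closed set is {0, 2, 4, 5, 6, 7, 9, 12, 13}.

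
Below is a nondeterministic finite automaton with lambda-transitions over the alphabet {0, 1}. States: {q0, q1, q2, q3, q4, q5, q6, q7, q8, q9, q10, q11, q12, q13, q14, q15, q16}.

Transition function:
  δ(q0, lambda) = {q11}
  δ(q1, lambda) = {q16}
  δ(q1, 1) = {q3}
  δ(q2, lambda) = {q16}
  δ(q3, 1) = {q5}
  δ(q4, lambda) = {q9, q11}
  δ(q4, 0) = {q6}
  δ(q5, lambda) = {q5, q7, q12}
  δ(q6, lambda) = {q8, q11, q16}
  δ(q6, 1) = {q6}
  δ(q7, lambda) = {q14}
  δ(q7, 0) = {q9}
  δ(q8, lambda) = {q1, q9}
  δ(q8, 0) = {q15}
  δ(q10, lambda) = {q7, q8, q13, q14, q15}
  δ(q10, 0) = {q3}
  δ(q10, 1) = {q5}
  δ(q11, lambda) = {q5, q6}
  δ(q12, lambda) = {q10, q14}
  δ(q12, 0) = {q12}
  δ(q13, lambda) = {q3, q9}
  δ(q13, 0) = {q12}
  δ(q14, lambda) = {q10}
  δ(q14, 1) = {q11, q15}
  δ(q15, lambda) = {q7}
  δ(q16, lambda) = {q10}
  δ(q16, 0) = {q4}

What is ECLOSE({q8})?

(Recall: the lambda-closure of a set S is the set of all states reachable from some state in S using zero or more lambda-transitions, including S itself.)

{q1, q3, q7, q8, q9, q10, q13, q14, q15, q16}

Start with {q8}.
From q8 via lambda: add q1, q9.
From q1 via lambda: add q16.
From q16 via lambda: add q10.
From q10 via lambda: add q7, q13, q14, q15.
From q13 via lambda: add q3.
No new states can be added; the closed set is {q1, q3, q7, q8, q9, q10, q13, q14, q15, q16}.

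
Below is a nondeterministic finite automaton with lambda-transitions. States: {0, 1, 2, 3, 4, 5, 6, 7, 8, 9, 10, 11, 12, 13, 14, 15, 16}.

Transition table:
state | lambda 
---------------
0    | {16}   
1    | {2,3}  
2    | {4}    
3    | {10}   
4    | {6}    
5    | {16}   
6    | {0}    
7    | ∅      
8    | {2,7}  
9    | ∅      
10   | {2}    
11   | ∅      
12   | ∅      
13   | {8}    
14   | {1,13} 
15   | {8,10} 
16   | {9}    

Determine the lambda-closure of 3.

{0, 2, 3, 4, 6, 9, 10, 16}

Start with {3}.
From 3 via lambda: add 10.
From 10 via lambda: add 2.
From 2 via lambda: add 4.
From 4 via lambda: add 6.
From 6 via lambda: add 0.
From 0 via lambda: add 16.
From 16 via lambda: add 9.
No new states can be added; the closed set is {0, 2, 3, 4, 6, 9, 10, 16}.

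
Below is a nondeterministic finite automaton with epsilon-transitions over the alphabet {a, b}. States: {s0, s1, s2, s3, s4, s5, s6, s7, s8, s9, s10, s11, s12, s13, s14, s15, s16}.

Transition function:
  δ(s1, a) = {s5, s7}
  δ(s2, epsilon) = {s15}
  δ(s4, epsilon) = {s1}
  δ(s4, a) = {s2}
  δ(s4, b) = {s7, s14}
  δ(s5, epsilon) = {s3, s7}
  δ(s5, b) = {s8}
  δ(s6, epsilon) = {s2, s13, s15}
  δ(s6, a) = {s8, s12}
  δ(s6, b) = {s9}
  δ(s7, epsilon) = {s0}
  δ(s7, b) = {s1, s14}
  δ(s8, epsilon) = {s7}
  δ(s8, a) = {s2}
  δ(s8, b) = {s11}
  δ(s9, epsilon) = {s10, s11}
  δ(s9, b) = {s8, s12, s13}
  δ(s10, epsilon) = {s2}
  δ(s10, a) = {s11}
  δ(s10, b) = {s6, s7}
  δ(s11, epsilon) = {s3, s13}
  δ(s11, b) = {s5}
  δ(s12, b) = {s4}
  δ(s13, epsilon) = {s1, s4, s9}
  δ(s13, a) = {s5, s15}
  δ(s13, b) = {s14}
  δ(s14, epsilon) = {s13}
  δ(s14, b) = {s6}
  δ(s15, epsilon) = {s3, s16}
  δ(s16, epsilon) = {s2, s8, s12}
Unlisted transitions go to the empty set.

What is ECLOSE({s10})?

Start with {s10}.
From s10 via epsilon: add s2.
From s2 via epsilon: add s15.
From s15 via epsilon: add s3, s16.
From s16 via epsilon: add s8, s12.
From s8 via epsilon: add s7.
From s7 via epsilon: add s0.
No new states can be added; the closed set is {s0, s2, s3, s7, s8, s10, s12, s15, s16}.

{s0, s2, s3, s7, s8, s10, s12, s15, s16}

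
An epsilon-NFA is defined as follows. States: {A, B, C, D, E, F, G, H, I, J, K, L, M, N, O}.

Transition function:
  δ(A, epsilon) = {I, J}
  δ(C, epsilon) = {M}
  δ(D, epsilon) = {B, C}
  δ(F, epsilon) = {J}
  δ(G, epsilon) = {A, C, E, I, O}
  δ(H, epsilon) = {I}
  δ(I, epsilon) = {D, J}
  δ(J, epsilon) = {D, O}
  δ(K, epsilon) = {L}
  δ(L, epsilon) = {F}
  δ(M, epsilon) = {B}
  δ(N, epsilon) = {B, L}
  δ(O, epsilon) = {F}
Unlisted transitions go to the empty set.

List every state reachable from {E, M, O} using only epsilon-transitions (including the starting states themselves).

Start with {E, M, O}.
From M via epsilon: add B.
From O via epsilon: add F.
From F via epsilon: add J.
From J via epsilon: add D.
From D via epsilon: add C.
No new states can be added; the closed set is {B, C, D, E, F, J, M, O}.

{B, C, D, E, F, J, M, O}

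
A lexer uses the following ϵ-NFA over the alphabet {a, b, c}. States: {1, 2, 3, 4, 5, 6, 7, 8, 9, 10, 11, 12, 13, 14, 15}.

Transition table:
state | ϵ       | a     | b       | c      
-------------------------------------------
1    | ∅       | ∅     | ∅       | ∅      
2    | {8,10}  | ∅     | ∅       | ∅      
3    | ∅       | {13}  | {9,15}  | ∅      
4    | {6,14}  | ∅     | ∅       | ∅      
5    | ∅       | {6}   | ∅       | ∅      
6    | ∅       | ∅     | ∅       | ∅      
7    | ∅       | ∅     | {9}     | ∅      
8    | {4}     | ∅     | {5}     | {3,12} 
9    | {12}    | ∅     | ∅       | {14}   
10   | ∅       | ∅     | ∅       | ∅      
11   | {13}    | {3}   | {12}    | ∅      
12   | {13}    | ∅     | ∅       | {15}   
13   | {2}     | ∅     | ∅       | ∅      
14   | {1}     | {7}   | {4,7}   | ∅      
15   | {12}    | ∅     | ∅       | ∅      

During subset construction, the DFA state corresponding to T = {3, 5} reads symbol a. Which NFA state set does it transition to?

{1, 2, 4, 6, 8, 10, 13, 14}

3 on a → {13}.
5 on a → {6}.
Union after reading a: {6, 13}.
Now take the ϵ-closure:
From 13 via ϵ: add 2.
From 2 via ϵ: add 8, 10.
From 8 via ϵ: add 4.
From 4 via ϵ: add 14.
From 14 via ϵ: add 1.
No new states can be added; the closed set is {1, 2, 4, 6, 8, 10, 13, 14}.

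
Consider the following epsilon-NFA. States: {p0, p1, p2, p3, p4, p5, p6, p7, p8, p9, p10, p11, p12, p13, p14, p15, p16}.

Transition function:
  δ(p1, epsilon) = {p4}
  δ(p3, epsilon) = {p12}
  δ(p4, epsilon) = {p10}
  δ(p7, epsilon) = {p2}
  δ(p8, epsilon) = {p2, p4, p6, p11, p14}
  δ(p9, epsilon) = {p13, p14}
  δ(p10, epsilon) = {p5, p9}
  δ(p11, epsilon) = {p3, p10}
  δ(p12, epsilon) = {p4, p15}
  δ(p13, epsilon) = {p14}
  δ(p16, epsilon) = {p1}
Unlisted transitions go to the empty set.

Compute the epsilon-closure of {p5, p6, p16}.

Start with {p5, p6, p16}.
From p16 via epsilon: add p1.
From p1 via epsilon: add p4.
From p4 via epsilon: add p10.
From p10 via epsilon: add p9.
From p9 via epsilon: add p13, p14.
No new states can be added; the closed set is {p1, p4, p5, p6, p9, p10, p13, p14, p16}.

{p1, p4, p5, p6, p9, p10, p13, p14, p16}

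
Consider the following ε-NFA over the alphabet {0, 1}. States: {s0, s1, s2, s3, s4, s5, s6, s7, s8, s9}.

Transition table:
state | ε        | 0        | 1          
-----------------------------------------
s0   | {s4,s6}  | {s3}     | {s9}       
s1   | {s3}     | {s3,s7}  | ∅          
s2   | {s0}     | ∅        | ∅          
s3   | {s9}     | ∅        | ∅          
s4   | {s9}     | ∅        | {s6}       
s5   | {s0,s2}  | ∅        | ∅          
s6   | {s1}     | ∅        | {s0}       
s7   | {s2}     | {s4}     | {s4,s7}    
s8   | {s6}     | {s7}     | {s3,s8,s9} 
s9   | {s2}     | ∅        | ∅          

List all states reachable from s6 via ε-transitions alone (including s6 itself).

Start with {s6}.
From s6 via ε: add s1.
From s1 via ε: add s3.
From s3 via ε: add s9.
From s9 via ε: add s2.
From s2 via ε: add s0.
From s0 via ε: add s4.
No new states can be added; the closed set is {s0, s1, s2, s3, s4, s6, s9}.

{s0, s1, s2, s3, s4, s6, s9}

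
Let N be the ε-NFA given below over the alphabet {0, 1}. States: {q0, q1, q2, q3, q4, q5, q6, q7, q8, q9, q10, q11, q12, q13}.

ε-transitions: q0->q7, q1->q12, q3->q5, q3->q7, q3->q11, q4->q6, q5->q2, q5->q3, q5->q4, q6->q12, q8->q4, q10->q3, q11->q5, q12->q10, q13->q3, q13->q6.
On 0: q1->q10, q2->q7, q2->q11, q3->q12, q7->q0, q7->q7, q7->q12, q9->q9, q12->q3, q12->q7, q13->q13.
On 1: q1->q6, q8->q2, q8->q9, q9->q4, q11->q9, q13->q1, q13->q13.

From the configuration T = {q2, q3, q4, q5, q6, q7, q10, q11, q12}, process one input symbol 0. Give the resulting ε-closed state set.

q2 on 0 → {q7, q11}.
q3 on 0 → {q12}.
q7 on 0 → {q0, q7, q12}.
q12 on 0 → {q3, q7}.
No 0-transition from q4, q5, q6, q10, q11.
Union after reading 0: {q0, q3, q7, q11, q12}.
Now take the ε-closure:
From q3 via ε: add q5.
From q12 via ε: add q10.
From q5 via ε: add q2, q4.
From q4 via ε: add q6.
No new states can be added; the closed set is {q0, q2, q3, q4, q5, q6, q7, q10, q11, q12}.

{q0, q2, q3, q4, q5, q6, q7, q10, q11, q12}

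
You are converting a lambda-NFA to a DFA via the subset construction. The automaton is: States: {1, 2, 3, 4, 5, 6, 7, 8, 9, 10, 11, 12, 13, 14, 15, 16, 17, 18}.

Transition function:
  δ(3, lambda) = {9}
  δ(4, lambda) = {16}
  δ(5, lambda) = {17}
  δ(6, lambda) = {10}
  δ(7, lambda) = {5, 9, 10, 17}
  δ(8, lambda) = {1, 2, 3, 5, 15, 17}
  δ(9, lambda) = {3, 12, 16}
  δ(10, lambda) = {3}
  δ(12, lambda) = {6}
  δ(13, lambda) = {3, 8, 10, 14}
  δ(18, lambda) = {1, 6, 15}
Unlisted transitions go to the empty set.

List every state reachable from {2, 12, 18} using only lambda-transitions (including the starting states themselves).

Start with {2, 12, 18}.
From 12 via lambda: add 6.
From 18 via lambda: add 1, 15.
From 6 via lambda: add 10.
From 10 via lambda: add 3.
From 3 via lambda: add 9.
From 9 via lambda: add 16.
No new states can be added; the closed set is {1, 2, 3, 6, 9, 10, 12, 15, 16, 18}.

{1, 2, 3, 6, 9, 10, 12, 15, 16, 18}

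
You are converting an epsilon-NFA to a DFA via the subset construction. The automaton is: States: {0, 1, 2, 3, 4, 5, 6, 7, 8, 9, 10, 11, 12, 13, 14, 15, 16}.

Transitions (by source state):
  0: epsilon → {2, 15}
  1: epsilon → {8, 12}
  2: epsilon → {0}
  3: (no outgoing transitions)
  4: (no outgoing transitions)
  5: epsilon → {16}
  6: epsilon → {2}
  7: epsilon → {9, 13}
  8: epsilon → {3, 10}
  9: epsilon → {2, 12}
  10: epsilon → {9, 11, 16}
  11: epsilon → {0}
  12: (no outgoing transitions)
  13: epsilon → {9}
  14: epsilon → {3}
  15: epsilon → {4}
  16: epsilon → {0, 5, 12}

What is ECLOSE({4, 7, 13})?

{0, 2, 4, 7, 9, 12, 13, 15}

Start with {4, 7, 13}.
From 7 via epsilon: add 9.
From 9 via epsilon: add 2, 12.
From 2 via epsilon: add 0.
From 0 via epsilon: add 15.
No new states can be added; the closed set is {0, 2, 4, 7, 9, 12, 13, 15}.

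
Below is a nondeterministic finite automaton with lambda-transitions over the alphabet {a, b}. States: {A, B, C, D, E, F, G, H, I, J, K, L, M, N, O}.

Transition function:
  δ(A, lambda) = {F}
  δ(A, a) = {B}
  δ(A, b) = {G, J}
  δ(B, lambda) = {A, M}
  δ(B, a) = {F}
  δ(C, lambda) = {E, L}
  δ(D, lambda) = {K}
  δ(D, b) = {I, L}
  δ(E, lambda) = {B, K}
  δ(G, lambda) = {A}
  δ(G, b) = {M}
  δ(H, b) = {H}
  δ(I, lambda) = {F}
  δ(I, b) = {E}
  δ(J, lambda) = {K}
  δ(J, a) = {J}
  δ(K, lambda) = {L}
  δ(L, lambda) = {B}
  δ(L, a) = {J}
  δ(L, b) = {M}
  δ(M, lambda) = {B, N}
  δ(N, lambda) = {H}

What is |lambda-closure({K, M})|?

Start with {K, M}.
From K via lambda: add L.
From M via lambda: add B, N.
From B via lambda: add A.
From N via lambda: add H.
From A via lambda: add F.
lambda-closure = {A, B, F, H, K, L, M, N}, which has 8 states.

8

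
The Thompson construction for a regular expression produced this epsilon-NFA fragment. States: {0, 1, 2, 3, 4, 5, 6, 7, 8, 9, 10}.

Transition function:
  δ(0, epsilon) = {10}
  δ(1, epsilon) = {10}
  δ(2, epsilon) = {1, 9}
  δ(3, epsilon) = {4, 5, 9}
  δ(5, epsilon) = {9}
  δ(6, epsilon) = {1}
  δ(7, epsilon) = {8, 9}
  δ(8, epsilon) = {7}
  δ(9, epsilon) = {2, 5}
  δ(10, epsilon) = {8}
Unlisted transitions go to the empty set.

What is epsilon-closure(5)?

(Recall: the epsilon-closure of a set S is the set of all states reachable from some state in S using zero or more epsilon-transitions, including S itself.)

Start with {5}.
From 5 via epsilon: add 9.
From 9 via epsilon: add 2.
From 2 via epsilon: add 1.
From 1 via epsilon: add 10.
From 10 via epsilon: add 8.
From 8 via epsilon: add 7.
No new states can be added; the closed set is {1, 2, 5, 7, 8, 9, 10}.

{1, 2, 5, 7, 8, 9, 10}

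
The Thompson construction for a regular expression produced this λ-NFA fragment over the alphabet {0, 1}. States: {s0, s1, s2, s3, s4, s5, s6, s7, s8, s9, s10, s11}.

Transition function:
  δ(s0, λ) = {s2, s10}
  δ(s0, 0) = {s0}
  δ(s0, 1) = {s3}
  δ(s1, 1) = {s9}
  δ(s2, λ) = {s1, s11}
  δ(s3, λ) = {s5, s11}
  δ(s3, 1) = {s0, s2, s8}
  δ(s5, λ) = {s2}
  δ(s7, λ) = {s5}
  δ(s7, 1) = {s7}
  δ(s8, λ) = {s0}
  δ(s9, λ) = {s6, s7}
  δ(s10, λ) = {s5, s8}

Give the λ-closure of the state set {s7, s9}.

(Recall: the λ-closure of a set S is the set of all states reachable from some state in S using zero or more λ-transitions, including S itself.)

{s1, s2, s5, s6, s7, s9, s11}

Start with {s7, s9}.
From s7 via λ: add s5.
From s9 via λ: add s6.
From s5 via λ: add s2.
From s2 via λ: add s1, s11.
No new states can be added; the closed set is {s1, s2, s5, s6, s7, s9, s11}.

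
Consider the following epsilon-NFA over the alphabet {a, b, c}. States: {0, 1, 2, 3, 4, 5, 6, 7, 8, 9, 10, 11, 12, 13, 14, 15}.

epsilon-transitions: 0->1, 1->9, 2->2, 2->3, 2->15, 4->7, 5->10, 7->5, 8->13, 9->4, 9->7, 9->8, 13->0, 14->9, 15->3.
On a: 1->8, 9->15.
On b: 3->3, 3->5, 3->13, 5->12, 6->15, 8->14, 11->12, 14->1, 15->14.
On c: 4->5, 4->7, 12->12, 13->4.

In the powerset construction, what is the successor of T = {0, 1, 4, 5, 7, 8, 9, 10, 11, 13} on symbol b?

{0, 1, 4, 5, 7, 8, 9, 10, 12, 13, 14}

5 on b → {12}.
8 on b → {14}.
11 on b → {12}.
No b-transition from 0, 1, 4, 7, 9, 10, 13.
Union after reading b: {12, 14}.
Now take the epsilon-closure:
From 14 via epsilon: add 9.
From 9 via epsilon: add 4, 7, 8.
From 7 via epsilon: add 5.
From 8 via epsilon: add 13.
From 5 via epsilon: add 10.
From 13 via epsilon: add 0.
From 0 via epsilon: add 1.
No new states can be added; the closed set is {0, 1, 4, 5, 7, 8, 9, 10, 12, 13, 14}.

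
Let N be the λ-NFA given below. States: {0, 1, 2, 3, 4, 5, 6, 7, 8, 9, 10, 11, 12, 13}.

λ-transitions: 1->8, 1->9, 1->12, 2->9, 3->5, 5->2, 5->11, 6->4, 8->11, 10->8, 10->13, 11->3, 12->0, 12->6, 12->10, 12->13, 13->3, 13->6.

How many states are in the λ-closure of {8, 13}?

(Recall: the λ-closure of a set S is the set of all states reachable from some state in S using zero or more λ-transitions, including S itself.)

Start with {8, 13}.
From 8 via λ: add 11.
From 13 via λ: add 3, 6.
From 3 via λ: add 5.
From 6 via λ: add 4.
From 5 via λ: add 2.
From 2 via λ: add 9.
λ-closure = {2, 3, 4, 5, 6, 8, 9, 11, 13}, which has 9 states.

9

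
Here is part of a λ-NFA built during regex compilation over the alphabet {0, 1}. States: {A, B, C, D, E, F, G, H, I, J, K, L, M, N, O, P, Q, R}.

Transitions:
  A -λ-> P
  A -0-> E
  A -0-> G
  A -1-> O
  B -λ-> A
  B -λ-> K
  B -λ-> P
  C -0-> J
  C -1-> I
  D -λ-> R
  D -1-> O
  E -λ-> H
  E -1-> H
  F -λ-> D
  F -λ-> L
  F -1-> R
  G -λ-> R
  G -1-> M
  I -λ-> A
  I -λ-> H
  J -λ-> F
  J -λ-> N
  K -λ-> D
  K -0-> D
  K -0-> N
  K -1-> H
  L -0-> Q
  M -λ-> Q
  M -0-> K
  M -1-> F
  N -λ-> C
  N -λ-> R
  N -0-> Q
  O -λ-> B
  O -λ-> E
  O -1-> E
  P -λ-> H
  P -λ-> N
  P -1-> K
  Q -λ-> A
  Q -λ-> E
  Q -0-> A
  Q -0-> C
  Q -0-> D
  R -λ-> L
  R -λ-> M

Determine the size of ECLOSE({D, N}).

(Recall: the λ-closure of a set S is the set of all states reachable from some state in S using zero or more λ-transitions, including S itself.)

Start with {D, N}.
From D via λ: add R.
From N via λ: add C.
From R via λ: add L, M.
From M via λ: add Q.
From Q via λ: add A, E.
From A via λ: add P.
From E via λ: add H.
λ-closure = {A, C, D, E, H, L, M, N, P, Q, R}, which has 11 states.

11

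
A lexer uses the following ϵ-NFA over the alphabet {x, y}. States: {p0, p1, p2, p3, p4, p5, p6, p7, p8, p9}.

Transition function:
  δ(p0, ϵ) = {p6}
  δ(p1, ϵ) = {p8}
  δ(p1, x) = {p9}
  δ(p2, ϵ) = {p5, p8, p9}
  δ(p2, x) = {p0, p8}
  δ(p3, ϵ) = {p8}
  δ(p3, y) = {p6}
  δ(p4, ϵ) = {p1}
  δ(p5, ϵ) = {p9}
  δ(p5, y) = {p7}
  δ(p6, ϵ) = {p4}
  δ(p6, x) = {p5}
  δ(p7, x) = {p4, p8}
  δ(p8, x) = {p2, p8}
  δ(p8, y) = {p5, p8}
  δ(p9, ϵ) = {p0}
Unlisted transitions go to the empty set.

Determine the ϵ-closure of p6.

{p1, p4, p6, p8}

Start with {p6}.
From p6 via ϵ: add p4.
From p4 via ϵ: add p1.
From p1 via ϵ: add p8.
No new states can be added; the closed set is {p1, p4, p6, p8}.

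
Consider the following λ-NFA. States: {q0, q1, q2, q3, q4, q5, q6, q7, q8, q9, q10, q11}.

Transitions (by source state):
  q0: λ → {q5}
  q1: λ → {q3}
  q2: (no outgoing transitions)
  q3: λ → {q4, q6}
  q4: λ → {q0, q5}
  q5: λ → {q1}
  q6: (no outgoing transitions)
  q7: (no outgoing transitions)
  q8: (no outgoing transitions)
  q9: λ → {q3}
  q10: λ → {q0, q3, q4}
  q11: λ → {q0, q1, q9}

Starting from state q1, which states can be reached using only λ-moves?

Start with {q1}.
From q1 via λ: add q3.
From q3 via λ: add q4, q6.
From q4 via λ: add q0, q5.
No new states can be added; the closed set is {q0, q1, q3, q4, q5, q6}.

{q0, q1, q3, q4, q5, q6}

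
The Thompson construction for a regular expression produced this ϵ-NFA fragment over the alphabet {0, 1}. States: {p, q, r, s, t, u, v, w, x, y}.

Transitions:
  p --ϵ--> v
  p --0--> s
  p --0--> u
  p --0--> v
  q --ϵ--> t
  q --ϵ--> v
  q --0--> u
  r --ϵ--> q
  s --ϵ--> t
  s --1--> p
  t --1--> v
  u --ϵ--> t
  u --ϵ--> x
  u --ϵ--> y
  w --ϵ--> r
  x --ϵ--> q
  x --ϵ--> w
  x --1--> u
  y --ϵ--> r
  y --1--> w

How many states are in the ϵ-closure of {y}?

5

Start with {y}.
From y via ϵ: add r.
From r via ϵ: add q.
From q via ϵ: add t, v.
ϵ-closure = {q, r, t, v, y}, which has 5 states.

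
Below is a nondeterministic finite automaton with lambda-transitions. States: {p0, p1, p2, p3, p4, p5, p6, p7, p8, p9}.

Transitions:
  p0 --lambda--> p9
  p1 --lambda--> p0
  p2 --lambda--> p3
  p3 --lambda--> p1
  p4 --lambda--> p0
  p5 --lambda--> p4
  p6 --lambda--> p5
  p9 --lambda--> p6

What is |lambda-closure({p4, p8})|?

6

Start with {p4, p8}.
From p4 via lambda: add p0.
From p0 via lambda: add p9.
From p9 via lambda: add p6.
From p6 via lambda: add p5.
lambda-closure = {p0, p4, p5, p6, p8, p9}, which has 6 states.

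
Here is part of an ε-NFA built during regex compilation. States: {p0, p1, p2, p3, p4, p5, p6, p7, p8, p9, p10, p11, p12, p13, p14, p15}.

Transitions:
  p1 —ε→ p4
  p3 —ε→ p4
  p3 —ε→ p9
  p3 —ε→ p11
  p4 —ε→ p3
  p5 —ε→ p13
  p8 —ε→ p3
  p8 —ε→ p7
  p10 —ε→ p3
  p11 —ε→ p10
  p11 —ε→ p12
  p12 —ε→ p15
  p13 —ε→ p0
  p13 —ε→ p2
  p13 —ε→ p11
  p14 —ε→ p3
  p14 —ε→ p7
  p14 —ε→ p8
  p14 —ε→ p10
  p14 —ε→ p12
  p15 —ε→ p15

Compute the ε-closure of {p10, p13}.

{p0, p2, p3, p4, p9, p10, p11, p12, p13, p15}

Start with {p10, p13}.
From p10 via ε: add p3.
From p13 via ε: add p0, p2, p11.
From p3 via ε: add p4, p9.
From p11 via ε: add p12.
From p12 via ε: add p15.
No new states can be added; the closed set is {p0, p2, p3, p4, p9, p10, p11, p12, p13, p15}.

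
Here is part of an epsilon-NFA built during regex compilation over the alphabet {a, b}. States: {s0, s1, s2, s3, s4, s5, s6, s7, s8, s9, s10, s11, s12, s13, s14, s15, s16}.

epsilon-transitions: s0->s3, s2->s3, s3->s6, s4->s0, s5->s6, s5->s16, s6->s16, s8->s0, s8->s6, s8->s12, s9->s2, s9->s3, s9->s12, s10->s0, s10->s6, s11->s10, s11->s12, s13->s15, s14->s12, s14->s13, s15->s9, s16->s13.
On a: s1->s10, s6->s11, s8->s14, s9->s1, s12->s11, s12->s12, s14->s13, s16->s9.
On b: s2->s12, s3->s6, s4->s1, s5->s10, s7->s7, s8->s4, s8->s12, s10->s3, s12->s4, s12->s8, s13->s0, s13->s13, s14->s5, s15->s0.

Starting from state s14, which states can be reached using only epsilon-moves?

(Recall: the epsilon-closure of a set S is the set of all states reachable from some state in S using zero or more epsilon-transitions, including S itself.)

{s2, s3, s6, s9, s12, s13, s14, s15, s16}

Start with {s14}.
From s14 via epsilon: add s12, s13.
From s13 via epsilon: add s15.
From s15 via epsilon: add s9.
From s9 via epsilon: add s2, s3.
From s3 via epsilon: add s6.
From s6 via epsilon: add s16.
No new states can be added; the closed set is {s2, s3, s6, s9, s12, s13, s14, s15, s16}.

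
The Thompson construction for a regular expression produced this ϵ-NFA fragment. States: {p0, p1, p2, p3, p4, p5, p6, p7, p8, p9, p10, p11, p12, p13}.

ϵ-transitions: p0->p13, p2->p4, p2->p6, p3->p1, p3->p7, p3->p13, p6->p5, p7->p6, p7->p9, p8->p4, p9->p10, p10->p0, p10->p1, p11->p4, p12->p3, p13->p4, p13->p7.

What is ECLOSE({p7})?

Start with {p7}.
From p7 via ϵ: add p6, p9.
From p6 via ϵ: add p5.
From p9 via ϵ: add p10.
From p10 via ϵ: add p0, p1.
From p0 via ϵ: add p13.
From p13 via ϵ: add p4.
No new states can be added; the closed set is {p0, p1, p4, p5, p6, p7, p9, p10, p13}.

{p0, p1, p4, p5, p6, p7, p9, p10, p13}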